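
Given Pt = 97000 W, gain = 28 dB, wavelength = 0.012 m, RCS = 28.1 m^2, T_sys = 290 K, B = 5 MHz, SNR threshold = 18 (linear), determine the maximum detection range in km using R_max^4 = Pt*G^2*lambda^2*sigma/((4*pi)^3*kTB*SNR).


G_lin = 10^(28/10) = 630.957344
R^4 = 97000 * 630.957344^2 * 0.012^2 * 28.1 / ((4*pi)^3 * 1.38e-23 * 290 * 5000000.0 * 18)
R^4 = 2.18621e17 m^4
R_max = (2.18621e17)^(1/4) = 21623.3 m = 21.6 km

21.6 km


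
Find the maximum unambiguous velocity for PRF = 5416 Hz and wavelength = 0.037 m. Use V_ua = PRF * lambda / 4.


V_ua = 5416 * 0.037 / 4 = 50.1 m/s

50.1 m/s


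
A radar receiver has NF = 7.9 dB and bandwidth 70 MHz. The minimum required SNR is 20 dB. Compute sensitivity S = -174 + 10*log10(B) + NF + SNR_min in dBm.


10*log10(70000000.0) = 78.45
S = -174 + 78.45 + 7.9 + 20 = -67.6 dBm

-67.6 dBm


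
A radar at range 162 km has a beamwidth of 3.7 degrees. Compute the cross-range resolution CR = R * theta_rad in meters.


BW_rad = 0.064577182
CR = 162000 * 0.064577182 = 10461.5 m

10461.5 m


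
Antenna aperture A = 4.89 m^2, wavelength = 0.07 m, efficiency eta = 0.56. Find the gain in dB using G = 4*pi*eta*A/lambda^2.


G_linear = 4*pi*0.56*4.89/0.07^2 = 7022.81
G_dB = 10*log10(7022.81) = 38.5 dB

38.5 dB


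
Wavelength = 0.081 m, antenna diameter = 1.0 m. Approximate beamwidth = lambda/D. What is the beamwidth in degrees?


BW_rad = 0.081 / 1.0 = 0.081
BW_deg = 4.64 degrees

4.64 degrees


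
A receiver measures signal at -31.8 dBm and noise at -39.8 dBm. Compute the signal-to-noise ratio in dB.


SNR = -31.8 - (-39.8) = 8.0 dB

8.0 dB


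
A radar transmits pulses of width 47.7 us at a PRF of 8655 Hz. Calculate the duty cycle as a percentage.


DC = 47.7e-6 * 8655 * 100 = 41.28%

41.28%


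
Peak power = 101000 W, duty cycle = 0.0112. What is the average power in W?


P_avg = 101000 * 0.0112 = 1131.2 W

1131.2 W


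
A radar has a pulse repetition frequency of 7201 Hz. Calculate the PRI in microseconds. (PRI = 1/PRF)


PRI = 1/7201 = 0.0001388696 s = 138.9 us

138.9 us


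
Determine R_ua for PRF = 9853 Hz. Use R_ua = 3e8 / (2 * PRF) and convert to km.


R_ua = 3e8 / (2 * 9853) = 15223.8 m = 15.2 km

15.2 km


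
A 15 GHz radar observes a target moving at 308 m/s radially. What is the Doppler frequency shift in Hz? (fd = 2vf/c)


fd = 2 * 308 * 15000000000.0 / 3e8 = 30800.0 Hz

30800.0 Hz


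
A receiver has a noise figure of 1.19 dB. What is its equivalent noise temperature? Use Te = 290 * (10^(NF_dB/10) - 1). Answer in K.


NF_lin = 10^(1.19/10) = 1.315225
Te = 290 * (1.315225 - 1) = 91.4 K

91.4 K


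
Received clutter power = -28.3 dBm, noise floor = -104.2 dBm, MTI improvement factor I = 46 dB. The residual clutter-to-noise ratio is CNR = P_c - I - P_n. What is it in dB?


CNR = -28.3 - 46 - (-104.2) = 29.9 dB

29.9 dB


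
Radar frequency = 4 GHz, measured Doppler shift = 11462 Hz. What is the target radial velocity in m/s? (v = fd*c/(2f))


v = 11462 * 3e8 / (2 * 4000000000.0) = 429.8 m/s

429.8 m/s


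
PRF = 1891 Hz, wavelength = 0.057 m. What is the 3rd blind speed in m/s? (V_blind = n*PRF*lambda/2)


V_blind = 3 * 1891 * 0.057 / 2 = 161.7 m/s

161.7 m/s


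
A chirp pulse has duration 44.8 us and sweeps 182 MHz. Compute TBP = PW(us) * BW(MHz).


TBP = 44.8 * 182 = 8153.6

8153.6


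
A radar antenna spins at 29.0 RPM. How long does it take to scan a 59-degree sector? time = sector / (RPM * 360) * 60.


t = 59 / (29.0 * 360) * 60 = 0.34 s

0.34 s


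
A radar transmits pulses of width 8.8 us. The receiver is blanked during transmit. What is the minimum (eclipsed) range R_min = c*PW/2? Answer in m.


R_min = 3e8 * 8.8e-6 / 2 = 1320.0 m

1320.0 m


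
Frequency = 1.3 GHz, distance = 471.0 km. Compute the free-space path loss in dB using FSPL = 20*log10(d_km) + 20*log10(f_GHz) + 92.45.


20*log10(471.0) = 53.46
20*log10(1.3) = 2.28
FSPL = 148.2 dB

148.2 dB


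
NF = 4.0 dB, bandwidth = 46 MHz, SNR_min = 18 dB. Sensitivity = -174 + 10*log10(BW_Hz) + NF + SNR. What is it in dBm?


10*log10(46000000.0) = 76.63
S = -174 + 76.63 + 4.0 + 18 = -75.4 dBm

-75.4 dBm


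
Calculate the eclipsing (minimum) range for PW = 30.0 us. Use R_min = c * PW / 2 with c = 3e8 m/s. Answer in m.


R_min = 3e8 * 30.0e-6 / 2 = 4500.0 m

4500.0 m


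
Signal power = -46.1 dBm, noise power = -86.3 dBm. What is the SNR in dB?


SNR = -46.1 - (-86.3) = 40.2 dB

40.2 dB


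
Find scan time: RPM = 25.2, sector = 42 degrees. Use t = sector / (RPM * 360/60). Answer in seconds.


t = 42 / (25.2 * 360) * 60 = 0.28 s

0.28 s


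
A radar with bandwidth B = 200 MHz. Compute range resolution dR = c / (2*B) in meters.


dR = 3e8 / (2 * 200000000.0) = 0.75 m

0.75 m


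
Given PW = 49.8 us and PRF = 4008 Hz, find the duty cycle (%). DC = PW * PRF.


DC = 49.8e-6 * 4008 * 100 = 19.96%

19.96%


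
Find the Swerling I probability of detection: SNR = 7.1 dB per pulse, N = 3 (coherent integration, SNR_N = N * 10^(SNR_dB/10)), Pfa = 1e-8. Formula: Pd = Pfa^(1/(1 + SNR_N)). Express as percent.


SNR_lin = 10^(7.1/10) = 5.12861
SNR_N = 3 * 5.12861 = 15.38583
1/(1 + SNR_N) = 1/16.38583 = 0.0610283
Pd = (1e-8)^0.0610283 = 0.32492
Pd = 32.5%

32.5%


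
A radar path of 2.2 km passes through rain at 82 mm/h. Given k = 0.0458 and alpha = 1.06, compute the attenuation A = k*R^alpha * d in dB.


gamma = 0.0458 * 82^1.06 = 4.892245 dB/km
A = 4.892245 * 2.2 = 10.76 dB

10.76 dB


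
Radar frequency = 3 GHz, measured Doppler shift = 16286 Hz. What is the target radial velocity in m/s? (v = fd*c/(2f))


v = 16286 * 3e8 / (2 * 3000000000.0) = 814.3 m/s

814.3 m/s


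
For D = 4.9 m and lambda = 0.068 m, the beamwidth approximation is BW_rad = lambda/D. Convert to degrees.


BW_rad = 0.068 / 4.9 = 0.013878
BW_deg = 0.8 degrees

0.8 degrees


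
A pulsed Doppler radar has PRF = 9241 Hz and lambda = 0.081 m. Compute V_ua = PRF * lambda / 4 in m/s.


V_ua = 9241 * 0.081 / 4 = 187.1 m/s

187.1 m/s


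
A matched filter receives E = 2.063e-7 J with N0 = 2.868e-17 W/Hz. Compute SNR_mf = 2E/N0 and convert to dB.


SNR_lin = 2 * 2.063e-7 / 2.868e-17 = 1.439e10
SNR_dB = 10*log10(1.439e10) = 101.6 dB

101.6 dB


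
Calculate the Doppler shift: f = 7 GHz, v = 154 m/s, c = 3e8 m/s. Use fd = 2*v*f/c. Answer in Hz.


fd = 2 * 154 * 7000000000.0 / 3e8 = 7186.7 Hz

7186.7 Hz


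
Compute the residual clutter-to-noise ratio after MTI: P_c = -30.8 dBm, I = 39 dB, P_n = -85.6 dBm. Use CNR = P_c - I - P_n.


CNR = -30.8 - 39 - (-85.6) = 15.8 dB

15.8 dB


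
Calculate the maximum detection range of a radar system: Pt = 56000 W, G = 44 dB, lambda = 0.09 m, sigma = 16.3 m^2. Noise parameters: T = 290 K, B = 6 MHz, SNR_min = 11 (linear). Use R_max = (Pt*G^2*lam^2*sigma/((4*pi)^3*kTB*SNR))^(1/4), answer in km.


G_lin = 10^(44/10) = 25118.864315
R^4 = 56000 * 25118.864315^2 * 0.09^2 * 16.3 / ((4*pi)^3 * 1.38e-23 * 290 * 6000000.0 * 11)
R^4 = 8.90041e21 m^4
R_max = (8.90041e21)^(1/4) = 307151.4 m = 307.2 km

307.2 km


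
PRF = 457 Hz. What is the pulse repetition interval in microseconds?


PRI = 1/457 = 0.0021881838 s = 2188.2 us

2188.2 us


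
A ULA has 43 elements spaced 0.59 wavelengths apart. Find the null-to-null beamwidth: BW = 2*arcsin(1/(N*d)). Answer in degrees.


1/(N*d) = 1/(43*0.59) = 0.039417
BW = 2*arcsin(0.039417) = 4.5 degrees

4.5 degrees


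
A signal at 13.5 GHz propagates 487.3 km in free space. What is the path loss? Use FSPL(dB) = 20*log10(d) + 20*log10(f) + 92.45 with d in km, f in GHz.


20*log10(487.3) = 53.76
20*log10(13.5) = 22.61
FSPL = 168.8 dB

168.8 dB


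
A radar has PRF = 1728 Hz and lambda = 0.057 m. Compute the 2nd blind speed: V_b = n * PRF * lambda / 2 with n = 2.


V_blind = 2 * 1728 * 0.057 / 2 = 98.5 m/s

98.5 m/s


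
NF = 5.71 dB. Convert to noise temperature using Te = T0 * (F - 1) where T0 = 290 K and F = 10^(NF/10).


NF_lin = 10^(5.71/10) = 3.723917
Te = 290 * (3.723917 - 1) = 789.9 K

789.9 K


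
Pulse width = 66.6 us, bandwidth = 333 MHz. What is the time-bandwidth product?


TBP = 66.6 * 333 = 22177.8

22177.8


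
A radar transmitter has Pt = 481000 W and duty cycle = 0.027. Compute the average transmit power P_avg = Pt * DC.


P_avg = 481000 * 0.027 = 12987.0 W

12987.0 W


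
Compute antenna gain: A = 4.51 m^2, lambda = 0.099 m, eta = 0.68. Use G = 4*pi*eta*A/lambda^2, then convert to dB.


G_linear = 4*pi*0.68*4.51/0.099^2 = 3932.1
G_dB = 10*log10(3932.1) = 35.9 dB

35.9 dB


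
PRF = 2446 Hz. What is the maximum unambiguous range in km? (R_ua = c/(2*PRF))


R_ua = 3e8 / (2 * 2446) = 61324.6 m = 61.3 km

61.3 km


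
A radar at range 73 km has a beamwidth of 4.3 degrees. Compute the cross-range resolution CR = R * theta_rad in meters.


BW_rad = 0.075049158
CR = 73000 * 0.075049158 = 5478.6 m

5478.6 m


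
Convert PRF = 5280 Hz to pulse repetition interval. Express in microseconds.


PRI = 1/5280 = 0.0001893939 s = 189.4 us

189.4 us


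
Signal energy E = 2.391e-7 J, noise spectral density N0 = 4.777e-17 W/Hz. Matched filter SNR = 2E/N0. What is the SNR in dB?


SNR_lin = 2 * 2.391e-7 / 4.777e-17 = 1.001e10
SNR_dB = 10*log10(1.001e10) = 100.0 dB

100.0 dB


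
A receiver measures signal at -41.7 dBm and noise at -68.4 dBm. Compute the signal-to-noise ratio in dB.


SNR = -41.7 - (-68.4) = 26.7 dB

26.7 dB


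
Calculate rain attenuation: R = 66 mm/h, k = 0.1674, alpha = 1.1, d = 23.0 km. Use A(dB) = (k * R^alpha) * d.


gamma = 0.1674 * 66^1.1 = 16.797853 dB/km
A = 16.797853 * 23.0 = 386.35 dB

386.35 dB


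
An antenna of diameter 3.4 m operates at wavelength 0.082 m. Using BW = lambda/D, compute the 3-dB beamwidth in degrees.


BW_rad = 0.082 / 3.4 = 0.024118
BW_deg = 1.38 degrees

1.38 degrees


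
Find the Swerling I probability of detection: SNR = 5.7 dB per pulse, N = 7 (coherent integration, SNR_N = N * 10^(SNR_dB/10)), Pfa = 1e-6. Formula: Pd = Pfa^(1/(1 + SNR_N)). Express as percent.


SNR_lin = 10^(5.7/10) = 3.71535
SNR_N = 7 * 3.71535 = 26.00745
1/(1 + SNR_N) = 1/27.00745 = 0.0370268
Pd = (1e-6)^0.0370268 = 0.59957
Pd = 60.0%

60.0%


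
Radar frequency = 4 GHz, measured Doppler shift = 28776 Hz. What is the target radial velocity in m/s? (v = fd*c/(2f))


v = 28776 * 3e8 / (2 * 4000000000.0) = 1079.1 m/s

1079.1 m/s


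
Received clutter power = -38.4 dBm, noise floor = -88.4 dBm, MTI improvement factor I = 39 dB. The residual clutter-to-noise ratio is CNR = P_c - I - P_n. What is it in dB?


CNR = -38.4 - 39 - (-88.4) = 11.0 dB

11.0 dB


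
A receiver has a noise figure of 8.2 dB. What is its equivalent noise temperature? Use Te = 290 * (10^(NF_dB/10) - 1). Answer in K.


NF_lin = 10^(8.2/10) = 6.606934
Te = 290 * (6.606934 - 1) = 1626.0 K

1626.0 K


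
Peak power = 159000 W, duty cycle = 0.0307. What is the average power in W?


P_avg = 159000 * 0.0307 = 4881.3 W

4881.3 W


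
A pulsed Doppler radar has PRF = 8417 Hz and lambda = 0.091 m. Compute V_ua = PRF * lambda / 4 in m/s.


V_ua = 8417 * 0.091 / 4 = 191.5 m/s

191.5 m/s


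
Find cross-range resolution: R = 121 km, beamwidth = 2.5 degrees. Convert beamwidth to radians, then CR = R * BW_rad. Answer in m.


BW_rad = 0.043633231
CR = 121000 * 0.043633231 = 5279.6 m

5279.6 m


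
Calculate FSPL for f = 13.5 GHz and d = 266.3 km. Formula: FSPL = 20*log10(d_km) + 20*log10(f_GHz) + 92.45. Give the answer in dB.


20*log10(266.3) = 48.51
20*log10(13.5) = 22.61
FSPL = 163.6 dB

163.6 dB


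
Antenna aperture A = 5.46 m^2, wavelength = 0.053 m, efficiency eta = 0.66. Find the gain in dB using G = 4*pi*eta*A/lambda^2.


G_linear = 4*pi*0.66*5.46/0.053^2 = 16121.1
G_dB = 10*log10(16121.1) = 42.1 dB

42.1 dB


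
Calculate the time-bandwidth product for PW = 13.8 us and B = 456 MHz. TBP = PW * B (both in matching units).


TBP = 13.8 * 456 = 6292.8

6292.8


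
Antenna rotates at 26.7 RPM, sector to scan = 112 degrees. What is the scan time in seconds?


t = 112 / (26.7 * 360) * 60 = 0.7 s

0.7 s


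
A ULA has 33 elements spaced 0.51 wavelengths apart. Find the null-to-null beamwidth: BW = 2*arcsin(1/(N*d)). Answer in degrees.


1/(N*d) = 1/(33*0.51) = 0.059418
BW = 2*arcsin(0.059418) = 6.8 degrees

6.8 degrees


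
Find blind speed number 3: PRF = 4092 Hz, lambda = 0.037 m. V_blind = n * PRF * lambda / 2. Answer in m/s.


V_blind = 3 * 4092 * 0.037 / 2 = 227.1 m/s

227.1 m/s


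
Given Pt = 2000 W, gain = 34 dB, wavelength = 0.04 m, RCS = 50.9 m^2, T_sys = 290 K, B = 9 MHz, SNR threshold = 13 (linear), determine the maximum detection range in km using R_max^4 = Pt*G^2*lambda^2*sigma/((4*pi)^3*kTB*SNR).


G_lin = 10^(34/10) = 2511.886432
R^4 = 2000 * 2511.886432^2 * 0.04^2 * 50.9 / ((4*pi)^3 * 1.38e-23 * 290 * 9000000.0 * 13)
R^4 = 1.10605e18 m^4
R_max = (1.10605e18)^(1/4) = 32429.8 m = 32.4 km

32.4 km


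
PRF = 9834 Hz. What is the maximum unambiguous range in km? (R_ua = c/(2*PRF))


R_ua = 3e8 / (2 * 9834) = 15253.2 m = 15.3 km

15.3 km


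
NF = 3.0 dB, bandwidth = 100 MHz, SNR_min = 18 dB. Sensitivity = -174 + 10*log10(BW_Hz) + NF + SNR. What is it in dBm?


10*log10(100000000.0) = 80.0
S = -174 + 80.0 + 3.0 + 18 = -73.0 dBm

-73.0 dBm


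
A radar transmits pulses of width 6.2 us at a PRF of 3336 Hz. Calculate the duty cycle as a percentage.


DC = 6.2e-6 * 3336 * 100 = 2.07%

2.07%


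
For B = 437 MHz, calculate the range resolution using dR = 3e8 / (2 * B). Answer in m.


dR = 3e8 / (2 * 437000000.0) = 0.34 m

0.34 m


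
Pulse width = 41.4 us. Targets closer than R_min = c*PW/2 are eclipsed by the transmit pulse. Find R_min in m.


R_min = 3e8 * 41.4e-6 / 2 = 6210.0 m

6210.0 m


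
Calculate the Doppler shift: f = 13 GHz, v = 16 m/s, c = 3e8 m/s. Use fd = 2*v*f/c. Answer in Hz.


fd = 2 * 16 * 13000000000.0 / 3e8 = 1386.7 Hz

1386.7 Hz


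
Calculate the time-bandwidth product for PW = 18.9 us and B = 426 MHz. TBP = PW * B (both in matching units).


TBP = 18.9 * 426 = 8051.4

8051.4


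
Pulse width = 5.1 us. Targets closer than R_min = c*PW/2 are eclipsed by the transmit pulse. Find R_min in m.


R_min = 3e8 * 5.1e-6 / 2 = 765.0 m

765.0 m


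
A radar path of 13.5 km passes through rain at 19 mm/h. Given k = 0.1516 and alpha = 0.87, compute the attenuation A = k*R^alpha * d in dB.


gamma = 0.1516 * 19^0.87 = 1.964332 dB/km
A = 1.964332 * 13.5 = 26.52 dB

26.52 dB


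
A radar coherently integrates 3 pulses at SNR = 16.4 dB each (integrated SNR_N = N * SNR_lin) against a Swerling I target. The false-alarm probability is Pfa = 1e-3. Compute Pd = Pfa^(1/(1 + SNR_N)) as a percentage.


SNR_lin = 10^(16.4/10) = 43.65158
SNR_N = 3 * 43.65158 = 130.95474
1/(1 + SNR_N) = 1/131.95474 = 0.0075784
Pd = (1e-3)^0.0075784 = 0.949
Pd = 94.9%

94.9%


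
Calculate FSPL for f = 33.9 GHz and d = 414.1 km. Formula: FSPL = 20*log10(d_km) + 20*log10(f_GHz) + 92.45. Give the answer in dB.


20*log10(414.1) = 52.34
20*log10(33.9) = 30.6
FSPL = 175.4 dB

175.4 dB


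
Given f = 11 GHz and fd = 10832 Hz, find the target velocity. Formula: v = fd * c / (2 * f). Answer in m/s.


v = 10832 * 3e8 / (2 * 11000000000.0) = 147.7 m/s

147.7 m/s


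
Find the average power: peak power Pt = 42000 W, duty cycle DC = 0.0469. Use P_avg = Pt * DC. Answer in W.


P_avg = 42000 * 0.0469 = 1969.8 W

1969.8 W


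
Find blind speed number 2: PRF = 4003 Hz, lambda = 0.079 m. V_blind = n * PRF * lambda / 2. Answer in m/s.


V_blind = 2 * 4003 * 0.079 / 2 = 316.2 m/s

316.2 m/s


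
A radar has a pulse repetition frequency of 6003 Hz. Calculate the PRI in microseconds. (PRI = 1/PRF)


PRI = 1/6003 = 0.0001665834 s = 166.6 us

166.6 us


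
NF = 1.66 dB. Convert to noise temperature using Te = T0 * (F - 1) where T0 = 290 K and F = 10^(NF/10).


NF_lin = 10^(1.66/10) = 1.465548
Te = 290 * (1.465548 - 1) = 135.0 K

135.0 K


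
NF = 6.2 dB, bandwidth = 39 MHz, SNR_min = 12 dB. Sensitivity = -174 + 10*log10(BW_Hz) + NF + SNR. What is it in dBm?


10*log10(39000000.0) = 75.91
S = -174 + 75.91 + 6.2 + 12 = -79.9 dBm

-79.9 dBm


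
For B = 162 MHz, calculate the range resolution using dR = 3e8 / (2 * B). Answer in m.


dR = 3e8 / (2 * 162000000.0) = 0.93 m

0.93 m


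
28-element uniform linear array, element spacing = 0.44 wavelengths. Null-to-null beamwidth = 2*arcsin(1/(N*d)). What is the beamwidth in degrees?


1/(N*d) = 1/(28*0.44) = 0.081169
BW = 2*arcsin(0.081169) = 9.3 degrees

9.3 degrees


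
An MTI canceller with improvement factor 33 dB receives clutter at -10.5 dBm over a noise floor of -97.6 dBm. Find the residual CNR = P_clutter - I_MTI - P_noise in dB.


CNR = -10.5 - 33 - (-97.6) = 54.1 dB

54.1 dB


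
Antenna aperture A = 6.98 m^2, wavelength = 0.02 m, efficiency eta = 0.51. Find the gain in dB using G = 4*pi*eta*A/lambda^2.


G_linear = 4*pi*0.51*6.98/0.02^2 = 111834.42
G_dB = 10*log10(111834.42) = 50.5 dB

50.5 dB


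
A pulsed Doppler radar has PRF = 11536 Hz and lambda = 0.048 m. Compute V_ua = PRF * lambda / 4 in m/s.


V_ua = 11536 * 0.048 / 4 = 138.4 m/s

138.4 m/s


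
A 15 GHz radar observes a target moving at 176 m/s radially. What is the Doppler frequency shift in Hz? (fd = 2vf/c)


fd = 2 * 176 * 15000000000.0 / 3e8 = 17600.0 Hz

17600.0 Hz


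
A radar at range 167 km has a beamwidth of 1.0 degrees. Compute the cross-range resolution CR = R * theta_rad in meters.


BW_rad = 0.017453293
CR = 167000 * 0.017453293 = 2914.7 m

2914.7 m


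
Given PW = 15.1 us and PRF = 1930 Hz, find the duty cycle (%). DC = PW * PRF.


DC = 15.1e-6 * 1930 * 100 = 2.91%

2.91%


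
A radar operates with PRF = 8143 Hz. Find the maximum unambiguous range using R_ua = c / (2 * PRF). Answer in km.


R_ua = 3e8 / (2 * 8143) = 18420.7 m = 18.4 km

18.4 km


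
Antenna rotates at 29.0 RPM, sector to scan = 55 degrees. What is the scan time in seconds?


t = 55 / (29.0 * 360) * 60 = 0.32 s

0.32 s


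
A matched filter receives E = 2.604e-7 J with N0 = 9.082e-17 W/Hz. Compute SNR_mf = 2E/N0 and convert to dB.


SNR_lin = 2 * 2.604e-7 / 9.082e-17 = 5.734e9
SNR_dB = 10*log10(5.734e9) = 97.6 dB

97.6 dB


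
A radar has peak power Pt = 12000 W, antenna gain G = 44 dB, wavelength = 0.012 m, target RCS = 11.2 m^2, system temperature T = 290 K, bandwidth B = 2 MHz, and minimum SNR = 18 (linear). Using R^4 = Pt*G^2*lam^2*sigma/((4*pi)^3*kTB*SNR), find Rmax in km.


G_lin = 10^(44/10) = 25118.864315
R^4 = 12000 * 25118.864315^2 * 0.012^2 * 11.2 / ((4*pi)^3 * 1.38e-23 * 290 * 2000000.0 * 18)
R^4 = 4.27123e19 m^4
R_max = (4.27123e19)^(1/4) = 80842.2 m = 80.8 km

80.8 km


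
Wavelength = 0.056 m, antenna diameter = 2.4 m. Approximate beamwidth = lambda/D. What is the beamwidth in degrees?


BW_rad = 0.056 / 2.4 = 0.023333
BW_deg = 1.34 degrees

1.34 degrees


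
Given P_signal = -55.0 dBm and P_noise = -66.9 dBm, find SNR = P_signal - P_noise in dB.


SNR = -55.0 - (-66.9) = 11.9 dB

11.9 dB


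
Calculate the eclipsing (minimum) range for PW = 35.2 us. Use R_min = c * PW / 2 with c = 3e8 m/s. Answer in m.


R_min = 3e8 * 35.2e-6 / 2 = 5280.0 m

5280.0 m


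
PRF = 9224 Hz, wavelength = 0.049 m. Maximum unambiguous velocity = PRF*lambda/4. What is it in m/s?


V_ua = 9224 * 0.049 / 4 = 113.0 m/s

113.0 m/s


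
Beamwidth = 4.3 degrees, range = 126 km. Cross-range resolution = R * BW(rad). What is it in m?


BW_rad = 0.075049158
CR = 126000 * 0.075049158 = 9456.2 m

9456.2 m


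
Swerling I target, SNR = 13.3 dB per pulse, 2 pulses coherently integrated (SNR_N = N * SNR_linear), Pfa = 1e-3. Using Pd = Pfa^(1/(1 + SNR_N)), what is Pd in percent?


SNR_lin = 10^(13.3/10) = 21.37962
SNR_N = 2 * 21.37962 = 42.75924
1/(1 + SNR_N) = 1/43.75924 = 0.0228523
Pd = (1e-3)^0.0228523 = 0.85397
Pd = 85.4%

85.4%


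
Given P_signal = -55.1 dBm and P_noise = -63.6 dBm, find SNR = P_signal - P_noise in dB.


SNR = -55.1 - (-63.6) = 8.5 dB

8.5 dB


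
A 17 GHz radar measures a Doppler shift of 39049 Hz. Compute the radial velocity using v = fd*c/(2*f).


v = 39049 * 3e8 / (2 * 17000000000.0) = 344.6 m/s

344.6 m/s


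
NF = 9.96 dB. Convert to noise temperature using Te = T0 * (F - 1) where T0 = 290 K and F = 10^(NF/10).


NF_lin = 10^(9.96/10) = 9.908319
Te = 290 * (9.908319 - 1) = 2583.4 K

2583.4 K


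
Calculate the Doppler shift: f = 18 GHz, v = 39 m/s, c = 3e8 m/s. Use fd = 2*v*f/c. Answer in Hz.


fd = 2 * 39 * 18000000000.0 / 3e8 = 4680.0 Hz

4680.0 Hz


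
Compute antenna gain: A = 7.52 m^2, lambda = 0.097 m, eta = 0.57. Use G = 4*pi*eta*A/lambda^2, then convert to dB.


G_linear = 4*pi*0.57*7.52/0.097^2 = 5724.78
G_dB = 10*log10(5724.78) = 37.6 dB

37.6 dB


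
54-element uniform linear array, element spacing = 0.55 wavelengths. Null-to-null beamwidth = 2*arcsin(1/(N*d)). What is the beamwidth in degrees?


1/(N*d) = 1/(54*0.55) = 0.03367
BW = 2*arcsin(0.03367) = 3.9 degrees

3.9 degrees


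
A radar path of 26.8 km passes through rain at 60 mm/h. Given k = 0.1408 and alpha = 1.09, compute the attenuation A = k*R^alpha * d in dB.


gamma = 0.1408 * 60^1.09 = 12.21202 dB/km
A = 12.21202 * 26.8 = 327.28 dB

327.28 dB


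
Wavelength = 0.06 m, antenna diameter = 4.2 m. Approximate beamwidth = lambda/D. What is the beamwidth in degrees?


BW_rad = 0.06 / 4.2 = 0.014286
BW_deg = 0.82 degrees

0.82 degrees


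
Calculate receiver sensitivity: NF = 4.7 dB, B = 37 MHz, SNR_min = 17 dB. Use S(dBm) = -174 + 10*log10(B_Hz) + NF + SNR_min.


10*log10(37000000.0) = 75.68
S = -174 + 75.68 + 4.7 + 17 = -76.6 dBm

-76.6 dBm


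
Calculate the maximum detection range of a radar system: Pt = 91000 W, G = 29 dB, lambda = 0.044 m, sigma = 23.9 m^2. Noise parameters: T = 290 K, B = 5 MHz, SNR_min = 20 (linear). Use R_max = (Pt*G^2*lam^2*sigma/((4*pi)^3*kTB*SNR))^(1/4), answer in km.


G_lin = 10^(29/10) = 794.328235
R^4 = 91000 * 794.328235^2 * 0.044^2 * 23.9 / ((4*pi)^3 * 1.38e-23 * 290 * 5000000.0 * 20)
R^4 = 3.34532e18 m^4
R_max = (3.34532e18)^(1/4) = 42767.1 m = 42.8 km

42.8 km


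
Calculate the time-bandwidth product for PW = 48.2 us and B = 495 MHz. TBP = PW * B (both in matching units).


TBP = 48.2 * 495 = 23859.0

23859.0


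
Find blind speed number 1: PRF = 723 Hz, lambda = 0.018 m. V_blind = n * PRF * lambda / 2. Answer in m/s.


V_blind = 1 * 723 * 0.018 / 2 = 6.5 m/s

6.5 m/s


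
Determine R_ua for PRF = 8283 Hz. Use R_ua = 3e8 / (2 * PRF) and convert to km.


R_ua = 3e8 / (2 * 8283) = 18109.4 m = 18.1 km

18.1 km


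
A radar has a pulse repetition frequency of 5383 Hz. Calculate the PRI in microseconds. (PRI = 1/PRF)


PRI = 1/5383 = 0.00018577 s = 185.8 us

185.8 us


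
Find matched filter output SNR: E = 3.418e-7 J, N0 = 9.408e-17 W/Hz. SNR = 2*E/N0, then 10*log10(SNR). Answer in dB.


SNR_lin = 2 * 3.418e-7 / 9.408e-17 = 7.266e9
SNR_dB = 10*log10(7.266e9) = 98.6 dB

98.6 dB


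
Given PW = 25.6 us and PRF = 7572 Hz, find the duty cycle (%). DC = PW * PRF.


DC = 25.6e-6 * 7572 * 100 = 19.38%

19.38%


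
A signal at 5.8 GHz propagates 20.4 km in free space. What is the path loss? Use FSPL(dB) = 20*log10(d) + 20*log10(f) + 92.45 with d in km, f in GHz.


20*log10(20.4) = 26.19
20*log10(5.8) = 15.27
FSPL = 133.9 dB

133.9 dB


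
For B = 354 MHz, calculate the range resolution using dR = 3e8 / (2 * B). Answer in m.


dR = 3e8 / (2 * 354000000.0) = 0.42 m

0.42 m


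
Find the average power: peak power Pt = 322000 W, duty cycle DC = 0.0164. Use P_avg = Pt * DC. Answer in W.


P_avg = 322000 * 0.0164 = 5280.8 W

5280.8 W


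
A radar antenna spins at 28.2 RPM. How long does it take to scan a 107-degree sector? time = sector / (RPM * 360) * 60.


t = 107 / (28.2 * 360) * 60 = 0.63 s

0.63 s


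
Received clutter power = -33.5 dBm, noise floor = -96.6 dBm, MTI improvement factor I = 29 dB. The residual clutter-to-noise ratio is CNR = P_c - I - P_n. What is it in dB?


CNR = -33.5 - 29 - (-96.6) = 34.1 dB

34.1 dB


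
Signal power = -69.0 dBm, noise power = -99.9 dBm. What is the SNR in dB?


SNR = -69.0 - (-99.9) = 30.9 dB

30.9 dB


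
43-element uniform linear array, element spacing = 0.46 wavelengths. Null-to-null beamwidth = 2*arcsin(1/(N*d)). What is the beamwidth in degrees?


1/(N*d) = 1/(43*0.46) = 0.050556
BW = 2*arcsin(0.050556) = 5.8 degrees

5.8 degrees


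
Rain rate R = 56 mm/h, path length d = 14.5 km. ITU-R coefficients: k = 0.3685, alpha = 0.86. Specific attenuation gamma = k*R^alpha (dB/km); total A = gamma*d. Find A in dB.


gamma = 0.3685 * 56^0.86 = 11.745708 dB/km
A = 11.745708 * 14.5 = 170.31 dB

170.31 dB


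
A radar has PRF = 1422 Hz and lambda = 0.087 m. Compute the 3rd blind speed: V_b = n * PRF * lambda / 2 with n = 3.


V_blind = 3 * 1422 * 0.087 / 2 = 185.6 m/s

185.6 m/s


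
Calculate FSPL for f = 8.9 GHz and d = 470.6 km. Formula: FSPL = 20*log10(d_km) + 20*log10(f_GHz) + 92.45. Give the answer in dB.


20*log10(470.6) = 53.45
20*log10(8.9) = 18.99
FSPL = 164.9 dB

164.9 dB


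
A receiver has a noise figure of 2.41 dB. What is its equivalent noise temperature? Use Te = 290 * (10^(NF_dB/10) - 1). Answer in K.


NF_lin = 10^(2.41/10) = 1.741807
Te = 290 * (1.741807 - 1) = 215.1 K

215.1 K


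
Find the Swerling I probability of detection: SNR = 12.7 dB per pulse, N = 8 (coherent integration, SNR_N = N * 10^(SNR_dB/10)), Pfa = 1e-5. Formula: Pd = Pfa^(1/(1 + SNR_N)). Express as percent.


SNR_lin = 10^(12.7/10) = 18.62087
SNR_N = 8 * 18.62087 = 148.96696
1/(1 + SNR_N) = 1/149.96696 = 0.0066681
Pd = (1e-5)^0.0066681 = 0.9261
Pd = 92.6%

92.6%


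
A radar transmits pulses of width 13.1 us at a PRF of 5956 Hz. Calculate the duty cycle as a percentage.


DC = 13.1e-6 * 5956 * 100 = 7.8%

7.8%


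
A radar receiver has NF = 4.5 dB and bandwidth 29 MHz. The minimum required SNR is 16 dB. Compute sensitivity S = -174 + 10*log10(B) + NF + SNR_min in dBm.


10*log10(29000000.0) = 74.62
S = -174 + 74.62 + 4.5 + 16 = -78.9 dBm

-78.9 dBm


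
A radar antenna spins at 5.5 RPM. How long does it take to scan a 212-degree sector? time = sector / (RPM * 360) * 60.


t = 212 / (5.5 * 360) * 60 = 6.42 s

6.42 s


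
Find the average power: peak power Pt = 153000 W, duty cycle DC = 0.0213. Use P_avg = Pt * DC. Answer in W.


P_avg = 153000 * 0.0213 = 3258.9 W

3258.9 W


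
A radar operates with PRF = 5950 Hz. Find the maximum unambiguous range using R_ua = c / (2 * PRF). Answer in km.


R_ua = 3e8 / (2 * 5950) = 25210.1 m = 25.2 km

25.2 km


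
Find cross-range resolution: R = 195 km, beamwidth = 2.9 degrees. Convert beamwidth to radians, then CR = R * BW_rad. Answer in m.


BW_rad = 0.050614548
CR = 195000 * 0.050614548 = 9869.8 m

9869.8 m


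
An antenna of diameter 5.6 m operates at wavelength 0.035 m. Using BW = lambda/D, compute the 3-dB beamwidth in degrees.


BW_rad = 0.035 / 5.6 = 0.00625
BW_deg = 0.36 degrees

0.36 degrees


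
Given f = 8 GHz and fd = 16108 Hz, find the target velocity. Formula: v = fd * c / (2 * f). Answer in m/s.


v = 16108 * 3e8 / (2 * 8000000000.0) = 302.0 m/s

302.0 m/s


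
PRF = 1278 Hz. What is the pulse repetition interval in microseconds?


PRI = 1/1278 = 0.0007824726 s = 782.5 us

782.5 us


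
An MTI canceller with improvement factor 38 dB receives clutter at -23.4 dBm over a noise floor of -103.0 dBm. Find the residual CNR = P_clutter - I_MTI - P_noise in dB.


CNR = -23.4 - 38 - (-103.0) = 41.6 dB

41.6 dB


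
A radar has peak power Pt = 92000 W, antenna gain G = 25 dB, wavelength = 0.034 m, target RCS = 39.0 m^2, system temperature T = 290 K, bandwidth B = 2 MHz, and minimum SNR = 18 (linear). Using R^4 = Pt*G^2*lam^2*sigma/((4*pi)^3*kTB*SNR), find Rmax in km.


G_lin = 10^(25/10) = 316.227766
R^4 = 92000 * 316.227766^2 * 0.034^2 * 39.0 / ((4*pi)^3 * 1.38e-23 * 290 * 2000000.0 * 18)
R^4 = 1.45078e18 m^4
R_max = (1.45078e18)^(1/4) = 34705.7 m = 34.7 km

34.7 km


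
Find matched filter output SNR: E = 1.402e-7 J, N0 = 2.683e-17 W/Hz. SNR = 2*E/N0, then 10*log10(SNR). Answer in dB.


SNR_lin = 2 * 1.402e-7 / 2.683e-17 = 1.045e10
SNR_dB = 10*log10(1.045e10) = 100.2 dB

100.2 dB


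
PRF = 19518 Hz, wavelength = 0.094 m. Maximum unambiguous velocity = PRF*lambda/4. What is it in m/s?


V_ua = 19518 * 0.094 / 4 = 458.7 m/s

458.7 m/s


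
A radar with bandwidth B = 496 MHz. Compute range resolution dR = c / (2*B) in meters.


dR = 3e8 / (2 * 496000000.0) = 0.3 m

0.3 m


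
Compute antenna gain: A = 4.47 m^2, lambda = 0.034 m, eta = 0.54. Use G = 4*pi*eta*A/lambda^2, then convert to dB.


G_linear = 4*pi*0.54*4.47/0.034^2 = 26239.36
G_dB = 10*log10(26239.36) = 44.2 dB

44.2 dB


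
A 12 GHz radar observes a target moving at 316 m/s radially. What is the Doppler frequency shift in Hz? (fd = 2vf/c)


fd = 2 * 316 * 12000000000.0 / 3e8 = 25280.0 Hz

25280.0 Hz


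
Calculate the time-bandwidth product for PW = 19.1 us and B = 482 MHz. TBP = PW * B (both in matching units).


TBP = 19.1 * 482 = 9206.2

9206.2


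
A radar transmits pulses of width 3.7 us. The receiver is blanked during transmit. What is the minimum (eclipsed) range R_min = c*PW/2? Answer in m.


R_min = 3e8 * 3.7e-6 / 2 = 555.0 m

555.0 m


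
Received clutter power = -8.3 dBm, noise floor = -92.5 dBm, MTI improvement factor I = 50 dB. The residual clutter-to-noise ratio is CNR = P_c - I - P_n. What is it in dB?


CNR = -8.3 - 50 - (-92.5) = 34.2 dB

34.2 dB


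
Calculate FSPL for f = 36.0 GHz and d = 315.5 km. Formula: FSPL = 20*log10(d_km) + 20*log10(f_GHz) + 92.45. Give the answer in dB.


20*log10(315.5) = 49.98
20*log10(36.0) = 31.13
FSPL = 173.6 dB

173.6 dB


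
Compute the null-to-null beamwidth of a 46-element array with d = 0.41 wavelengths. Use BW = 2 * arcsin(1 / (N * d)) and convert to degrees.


1/(N*d) = 1/(46*0.41) = 0.053022
BW = 2*arcsin(0.053022) = 6.1 degrees

6.1 degrees


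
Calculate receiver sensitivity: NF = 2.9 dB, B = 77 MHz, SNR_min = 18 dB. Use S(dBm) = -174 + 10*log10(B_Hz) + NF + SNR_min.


10*log10(77000000.0) = 78.86
S = -174 + 78.86 + 2.9 + 18 = -74.2 dBm

-74.2 dBm


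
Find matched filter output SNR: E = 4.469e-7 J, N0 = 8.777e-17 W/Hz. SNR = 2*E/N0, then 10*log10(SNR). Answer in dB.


SNR_lin = 2 * 4.469e-7 / 8.777e-17 = 1.018e10
SNR_dB = 10*log10(1.018e10) = 100.1 dB

100.1 dB


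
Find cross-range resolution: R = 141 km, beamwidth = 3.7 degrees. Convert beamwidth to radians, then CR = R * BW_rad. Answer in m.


BW_rad = 0.064577182
CR = 141000 * 0.064577182 = 9105.4 m

9105.4 m


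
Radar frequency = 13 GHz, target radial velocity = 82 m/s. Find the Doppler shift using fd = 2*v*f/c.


fd = 2 * 82 * 13000000000.0 / 3e8 = 7106.7 Hz

7106.7 Hz


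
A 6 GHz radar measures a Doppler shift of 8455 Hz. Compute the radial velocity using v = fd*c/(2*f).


v = 8455 * 3e8 / (2 * 6000000000.0) = 211.4 m/s

211.4 m/s


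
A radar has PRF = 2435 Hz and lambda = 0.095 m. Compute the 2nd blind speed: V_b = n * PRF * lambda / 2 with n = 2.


V_blind = 2 * 2435 * 0.095 / 2 = 231.3 m/s

231.3 m/s


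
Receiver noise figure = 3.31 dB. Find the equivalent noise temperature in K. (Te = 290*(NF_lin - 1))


NF_lin = 10^(3.31/10) = 2.142891
Te = 290 * (2.142891 - 1) = 331.4 K

331.4 K


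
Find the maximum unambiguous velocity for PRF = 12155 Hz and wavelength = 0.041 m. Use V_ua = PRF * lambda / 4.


V_ua = 12155 * 0.041 / 4 = 124.6 m/s

124.6 m/s


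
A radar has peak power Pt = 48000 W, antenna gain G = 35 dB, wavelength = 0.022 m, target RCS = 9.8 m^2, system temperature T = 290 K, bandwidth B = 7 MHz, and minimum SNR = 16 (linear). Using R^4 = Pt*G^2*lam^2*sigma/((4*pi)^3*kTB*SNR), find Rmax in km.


G_lin = 10^(35/10) = 3162.27766
R^4 = 48000 * 3162.27766^2 * 0.022^2 * 9.8 / ((4*pi)^3 * 1.38e-23 * 290 * 7000000.0 * 16)
R^4 = 2.55969e18 m^4
R_max = (2.55969e18)^(1/4) = 39998.8 m = 40.0 km

40.0 km


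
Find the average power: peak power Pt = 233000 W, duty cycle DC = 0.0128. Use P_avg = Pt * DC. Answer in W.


P_avg = 233000 * 0.0128 = 2982.4 W

2982.4 W


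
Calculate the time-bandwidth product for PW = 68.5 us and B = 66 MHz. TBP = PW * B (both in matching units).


TBP = 68.5 * 66 = 4521.0

4521.0


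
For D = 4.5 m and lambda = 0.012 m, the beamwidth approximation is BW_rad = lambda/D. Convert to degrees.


BW_rad = 0.012 / 4.5 = 0.002667
BW_deg = 0.15 degrees

0.15 degrees


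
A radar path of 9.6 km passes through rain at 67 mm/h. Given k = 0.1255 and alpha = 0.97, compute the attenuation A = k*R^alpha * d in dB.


gamma = 0.1255 * 67^0.97 = 7.412015 dB/km
A = 7.412015 * 9.6 = 71.16 dB

71.16 dB


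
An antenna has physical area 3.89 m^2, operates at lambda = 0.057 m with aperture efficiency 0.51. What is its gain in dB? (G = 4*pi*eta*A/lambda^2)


G_linear = 4*pi*0.51*3.89/0.057^2 = 7673.26
G_dB = 10*log10(7673.26) = 38.8 dB

38.8 dB


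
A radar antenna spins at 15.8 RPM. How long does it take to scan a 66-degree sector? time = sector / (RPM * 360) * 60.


t = 66 / (15.8 * 360) * 60 = 0.7 s

0.7 s


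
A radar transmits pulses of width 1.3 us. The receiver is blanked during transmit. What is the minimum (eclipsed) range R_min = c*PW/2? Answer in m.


R_min = 3e8 * 1.3e-6 / 2 = 195.0 m

195.0 m


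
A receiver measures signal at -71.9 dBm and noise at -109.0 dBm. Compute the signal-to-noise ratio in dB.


SNR = -71.9 - (-109.0) = 37.1 dB

37.1 dB


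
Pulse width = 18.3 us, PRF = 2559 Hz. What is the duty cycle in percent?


DC = 18.3e-6 * 2559 * 100 = 4.68%

4.68%


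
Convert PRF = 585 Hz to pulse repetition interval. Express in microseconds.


PRI = 1/585 = 0.0017094017 s = 1709.4 us

1709.4 us


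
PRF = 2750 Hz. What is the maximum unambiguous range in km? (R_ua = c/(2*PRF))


R_ua = 3e8 / (2 * 2750) = 54545.5 m = 54.5 km

54.5 km


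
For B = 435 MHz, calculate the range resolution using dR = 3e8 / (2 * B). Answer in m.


dR = 3e8 / (2 * 435000000.0) = 0.34 m

0.34 m


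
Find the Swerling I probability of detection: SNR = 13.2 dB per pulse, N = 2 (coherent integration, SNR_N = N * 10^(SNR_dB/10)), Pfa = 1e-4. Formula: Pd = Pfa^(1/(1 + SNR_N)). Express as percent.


SNR_lin = 10^(13.2/10) = 20.89296
SNR_N = 2 * 20.89296 = 41.78592
1/(1 + SNR_N) = 1/42.78592 = 0.0233722
Pd = (1e-4)^0.0233722 = 0.80633
Pd = 80.6%

80.6%


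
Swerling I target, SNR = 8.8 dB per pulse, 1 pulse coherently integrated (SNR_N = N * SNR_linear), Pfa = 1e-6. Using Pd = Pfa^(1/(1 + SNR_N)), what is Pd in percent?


SNR_lin = 10^(8.8/10) = 7.58578
SNR_N = 1 * 7.58578 = 7.58578
1/(1 + SNR_N) = 1/8.58578 = 0.1164717
Pd = (1e-6)^0.1164717 = 0.20006
Pd = 20.0%

20.0%


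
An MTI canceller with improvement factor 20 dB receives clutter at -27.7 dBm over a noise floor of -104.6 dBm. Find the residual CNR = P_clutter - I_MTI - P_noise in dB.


CNR = -27.7 - 20 - (-104.6) = 56.9 dB

56.9 dB


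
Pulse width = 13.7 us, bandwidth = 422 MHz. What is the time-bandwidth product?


TBP = 13.7 * 422 = 5781.4

5781.4


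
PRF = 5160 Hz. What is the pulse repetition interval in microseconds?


PRI = 1/5160 = 0.0001937984 s = 193.8 us

193.8 us


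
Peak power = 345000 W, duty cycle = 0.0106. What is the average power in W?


P_avg = 345000 * 0.0106 = 3657.0 W

3657.0 W


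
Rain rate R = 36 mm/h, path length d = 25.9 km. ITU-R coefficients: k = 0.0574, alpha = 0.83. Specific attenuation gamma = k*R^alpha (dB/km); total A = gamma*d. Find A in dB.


gamma = 0.0574 * 36^0.83 = 1.123681 dB/km
A = 1.123681 * 25.9 = 29.1 dB

29.1 dB


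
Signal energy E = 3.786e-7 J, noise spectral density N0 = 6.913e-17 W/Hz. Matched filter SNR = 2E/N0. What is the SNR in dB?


SNR_lin = 2 * 3.786e-7 / 6.913e-17 = 1.095e10
SNR_dB = 10*log10(1.095e10) = 100.4 dB

100.4 dB


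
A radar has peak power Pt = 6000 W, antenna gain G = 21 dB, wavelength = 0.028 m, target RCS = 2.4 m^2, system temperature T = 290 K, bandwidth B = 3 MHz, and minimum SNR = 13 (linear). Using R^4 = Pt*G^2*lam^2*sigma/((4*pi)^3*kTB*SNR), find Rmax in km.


G_lin = 10^(21/10) = 125.892541
R^4 = 6000 * 125.892541^2 * 0.028^2 * 2.4 / ((4*pi)^3 * 1.38e-23 * 290 * 3000000.0 * 13)
R^4 = 5.77707e14 m^4
R_max = (5.77707e14)^(1/4) = 4902.6 m = 4.9 km

4.9 km


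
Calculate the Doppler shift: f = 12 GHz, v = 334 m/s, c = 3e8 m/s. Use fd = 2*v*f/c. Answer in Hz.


fd = 2 * 334 * 12000000000.0 / 3e8 = 26720.0 Hz

26720.0 Hz


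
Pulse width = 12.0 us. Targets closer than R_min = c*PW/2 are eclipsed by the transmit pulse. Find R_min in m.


R_min = 3e8 * 12.0e-6 / 2 = 1800.0 m

1800.0 m


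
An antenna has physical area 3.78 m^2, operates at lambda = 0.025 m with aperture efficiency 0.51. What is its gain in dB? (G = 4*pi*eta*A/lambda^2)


G_linear = 4*pi*0.51*3.78/0.025^2 = 38760.72
G_dB = 10*log10(38760.72) = 45.9 dB

45.9 dB


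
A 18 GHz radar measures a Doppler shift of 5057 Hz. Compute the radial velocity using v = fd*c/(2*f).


v = 5057 * 3e8 / (2 * 18000000000.0) = 42.1 m/s

42.1 m/s


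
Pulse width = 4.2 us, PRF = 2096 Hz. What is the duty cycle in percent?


DC = 4.2e-6 * 2096 * 100 = 0.88%

0.88%


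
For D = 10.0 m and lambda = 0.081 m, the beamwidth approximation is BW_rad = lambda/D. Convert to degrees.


BW_rad = 0.081 / 10.0 = 0.0081
BW_deg = 0.46 degrees

0.46 degrees


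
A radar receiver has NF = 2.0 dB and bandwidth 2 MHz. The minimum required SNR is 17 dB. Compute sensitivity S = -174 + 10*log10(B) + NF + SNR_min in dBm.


10*log10(2000000.0) = 63.01
S = -174 + 63.01 + 2.0 + 17 = -92.0 dBm

-92.0 dBm


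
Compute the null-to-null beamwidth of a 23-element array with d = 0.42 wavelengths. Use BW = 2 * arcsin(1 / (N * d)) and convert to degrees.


1/(N*d) = 1/(23*0.42) = 0.10352
BW = 2*arcsin(0.10352) = 11.9 degrees

11.9 degrees


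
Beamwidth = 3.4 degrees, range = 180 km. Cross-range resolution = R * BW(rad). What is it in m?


BW_rad = 0.059341195
CR = 180000 * 0.059341195 = 10681.4 m

10681.4 m


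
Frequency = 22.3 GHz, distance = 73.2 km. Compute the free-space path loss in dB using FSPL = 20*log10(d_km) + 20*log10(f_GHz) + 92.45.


20*log10(73.2) = 37.29
20*log10(22.3) = 26.97
FSPL = 156.7 dB

156.7 dB


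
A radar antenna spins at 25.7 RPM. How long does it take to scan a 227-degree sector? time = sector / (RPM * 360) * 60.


t = 227 / (25.7 * 360) * 60 = 1.47 s

1.47 s


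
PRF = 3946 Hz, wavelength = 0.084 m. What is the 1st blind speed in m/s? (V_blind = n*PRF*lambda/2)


V_blind = 1 * 3946 * 0.084 / 2 = 165.7 m/s

165.7 m/s


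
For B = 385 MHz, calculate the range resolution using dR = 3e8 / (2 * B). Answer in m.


dR = 3e8 / (2 * 385000000.0) = 0.39 m

0.39 m


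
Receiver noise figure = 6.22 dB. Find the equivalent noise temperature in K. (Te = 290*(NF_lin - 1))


NF_lin = 10^(6.22/10) = 4.187936
Te = 290 * (4.187936 - 1) = 924.5 K

924.5 K


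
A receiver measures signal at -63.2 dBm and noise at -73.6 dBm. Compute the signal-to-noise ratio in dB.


SNR = -63.2 - (-73.6) = 10.4 dB

10.4 dB


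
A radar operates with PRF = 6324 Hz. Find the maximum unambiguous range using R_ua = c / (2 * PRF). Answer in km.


R_ua = 3e8 / (2 * 6324) = 23719.2 m = 23.7 km

23.7 km


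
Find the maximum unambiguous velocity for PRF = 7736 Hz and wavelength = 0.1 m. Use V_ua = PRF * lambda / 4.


V_ua = 7736 * 0.1 / 4 = 193.4 m/s

193.4 m/s
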